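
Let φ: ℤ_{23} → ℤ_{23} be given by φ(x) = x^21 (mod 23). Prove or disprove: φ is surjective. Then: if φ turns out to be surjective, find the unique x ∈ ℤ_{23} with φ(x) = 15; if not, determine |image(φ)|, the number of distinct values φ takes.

Since 23 is prime, the nonzero elements of ℤ_{23} form a cyclic group of order 22.
As gcd(21, 22) = 1, raising to the 21st power is a bijection on this group: if x_1^21 ≡ x_2^21 then (x_1x_2^{−1})^21 = 1, and the only element of order dividing gcd(21, 22) = 1 is 1, so x_1 = x_2.
With φ(0) = 0 this makes φ injective on all of ℤ_{23}, hence bijective (finite equal-size domain and codomain). In particular φ is surjective.
Since φ is surjective, we find the preimage of 15. The inverse of x ↦ x^21 on (ℤ_{23})^× is x ↦ x^21, because 21·21 = 441 = 20·22 + 1 ≡ 1 (mod 22) and x^{22} = 1 for x ≠ 0 (Fermat). So φ⁻¹(15) = 15^21 mod 23.
Repeated squaring mod 23: 15^1 ≡ 15, 15^2 ≡ 15² = 225 ≡ 18, 15^4 ≡ 18² = 324 ≡ 2, 15^8 ≡ 2² = 4, 15^16 ≡ 4² = 16. Since 21 = 16 + 4 + 1, 15^21 ≡ 16·2·15: 16·2 = 32 ≡ 9, then 9·15 = 135 ≡ 20. So 15^21 ≡ 20 (mod 23).
Hence φ⁻¹(15) = 20.

20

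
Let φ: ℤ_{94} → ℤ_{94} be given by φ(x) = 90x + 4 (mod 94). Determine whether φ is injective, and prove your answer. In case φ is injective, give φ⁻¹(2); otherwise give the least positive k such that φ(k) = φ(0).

47

We have gcd(90, 94) = 2 > 1. Taking x_1 = 0 and x_2 = 47: φ(0) = 4 and φ(47) = 90·47 + 4 = 4234 ≡ 4 (mod 94).
So φ(0) = φ(47) while 0 ≠ 47, so φ is not injective.
Since φ is not injective, we find the least positive k with φ(k) = φ(0): this means 90k ≡ 0 (mod 94), i.e. 94 ∣ 90k. Since gcd(90, 94) = 2, dividing through by 2 this holds exactly when 47 ∣ 45k, and as gcd(45, 47) = 1, exactly when 47 ∣ k.
The smallest positive such k is 47.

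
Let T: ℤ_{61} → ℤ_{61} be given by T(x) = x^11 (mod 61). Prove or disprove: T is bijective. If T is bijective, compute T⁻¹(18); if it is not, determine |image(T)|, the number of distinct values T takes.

Since 61 is prime, the nonzero elements of ℤ_{61} form a cyclic group of order 60.
As gcd(11, 60) = 1, raising to the 11th power is a bijection on this group: if x_1^11 ≡ x_2^11 then (x_1x_2^{−1})^11 = 1, and the only element of order dividing gcd(11, 60) = 1 is 1, so x_1 = x_2.
With T(0) = 0 this makes T injective on all of ℤ_{61}, hence bijective (finite equal-size domain and codomain). In particular T is bijective.
Since T is bijective, we find the preimage of 18. The inverse of x ↦ x^11 on (ℤ_{61})^× is x ↦ x^11, because 11·11 = 121 = 2·60 + 1 ≡ 1 (mod 60) and x^{60} = 1 for x ≠ 0 (Fermat). So T⁻¹(18) = 18^11 mod 61.
Repeated squaring mod 61: 18^1 ≡ 18, 18^2 ≡ 18² = 324 ≡ 19, 18^4 ≡ 19² = 361 ≡ 56, 18^8 ≡ 56² = 3136 ≡ 25. Since 11 = 8 + 2 + 1, 18^11 ≡ 25·19·18: 25·19 = 475 ≡ 48, then 48·18 = 864 ≡ 10. So 18^11 ≡ 10 (mod 61).
Hence T⁻¹(18) = 10.

10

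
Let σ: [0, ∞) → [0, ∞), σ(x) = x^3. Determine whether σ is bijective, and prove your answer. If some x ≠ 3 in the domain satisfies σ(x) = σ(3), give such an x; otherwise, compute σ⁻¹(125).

On [0, ∞), x ↦ x^3 is strictly increasing (injective) and for any y ∈ [0, ∞) the 3rd root y^{1/3} lies in [0, ∞) (surjective). So σ is bijective.
Since x ↦ x^3 is strictly increasing on [0, ∞), it is injective there, so no x ≠ 3 in the domain has σ(x) = σ(3). We therefore compute σ⁻¹(125) = 125^{1/3} = 5 (indeed 5^3 = 125).

5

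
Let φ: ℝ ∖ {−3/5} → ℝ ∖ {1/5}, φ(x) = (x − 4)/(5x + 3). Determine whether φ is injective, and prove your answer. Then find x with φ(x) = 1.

-7/4

Suppose φ(x_1) = φ(x_2). Cross-multiplying: (x_1 − 4)(5x_2 + 3) = (x_2 − 4)(5x_1 + 3).
Expanding both sides and cancelling the symmetric terms leaves 23·(x_1 − x_2) = 0. Since 23 ≠ 0, x_1 = x_2. So φ is injective.
Solving φ(x) = 1: cross-multiplying gives x − 4 = 1(5x + 3), which rearranges to −4x = 7, so x = −7/4.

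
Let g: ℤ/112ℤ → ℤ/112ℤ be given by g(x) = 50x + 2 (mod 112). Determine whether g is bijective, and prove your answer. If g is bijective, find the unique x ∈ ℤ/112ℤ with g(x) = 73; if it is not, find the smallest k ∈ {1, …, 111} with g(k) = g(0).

56

By definition, g is injective if g(s) = g(t) implies s = t.
We have gcd(50, 112) = 2 > 1. Taking s = 0 and t = 56: g(0) = 2 and g(56) = 50·56 + 2 = 2802 ≡ 2 (mod 112).
So g(0) = g(56) while 0 ≠ 56, hence g is not injective, hence not bijective.
Since g is not bijective, we find the least positive k with g(k) = g(0): this means 50k ≡ 0 (mod 112), i.e. 112 ∣ 50k. Since gcd(50, 112) = 2, dividing through by 2 this holds exactly when 56 ∣ 25k, and as gcd(25, 56) = 1, exactly when 56 ∣ k.
The smallest positive such k is 56.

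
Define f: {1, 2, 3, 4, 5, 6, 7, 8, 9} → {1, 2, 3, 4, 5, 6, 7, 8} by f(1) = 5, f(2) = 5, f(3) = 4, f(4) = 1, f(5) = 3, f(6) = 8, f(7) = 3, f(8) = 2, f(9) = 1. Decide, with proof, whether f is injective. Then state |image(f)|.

6

f(1) = 5 = f(2) with 1 ≠ 2, so f is not injective.
The image of f is {1, 2, 3, 4, 5, 8}, which has 6 elements.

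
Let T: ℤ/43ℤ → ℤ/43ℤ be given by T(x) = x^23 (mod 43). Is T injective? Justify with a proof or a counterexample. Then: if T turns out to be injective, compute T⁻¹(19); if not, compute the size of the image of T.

29

Since 43 is prime, the nonzero elements of ℤ/43ℤ form a cyclic group of order 42.
As gcd(23, 42) = 1, raising to the 23rd power is a bijection on this group: if x_1^23 ≡ x_2^23 then (x_1x_2^{−1})^23 = 1, and the only element of order dividing gcd(23, 42) = 1 is 1, so x_1 = x_2.
With T(0) = 0 this makes T injective on all of ℤ/43ℤ, hence bijective (finite equal-size domain and codomain). In particular T is injective.
Since T is injective, we find the preimage of 19. The inverse of x ↦ x^23 on (ℤ/43ℤ)^× is x ↦ x^11, because 23·11 = 253 = 6·42 + 1 ≡ 1 (mod 42) and x^{42} = 1 for x ≠ 0 (Fermat). So T⁻¹(19) = 19^11 mod 43.
Repeated squaring mod 43: 19^1 ≡ 19, 19^2 ≡ 19² = 361 ≡ 17, 19^4 ≡ 17² = 289 ≡ 31, 19^8 ≡ 31² = 961 ≡ 15. Since 11 = 8 + 2 + 1, 19^11 ≡ 15·17·19: 15·17 = 255 ≡ 40, then 40·19 = 760 ≡ 29. So 19^11 ≡ 29 (mod 43).
Hence T⁻¹(19) = 29.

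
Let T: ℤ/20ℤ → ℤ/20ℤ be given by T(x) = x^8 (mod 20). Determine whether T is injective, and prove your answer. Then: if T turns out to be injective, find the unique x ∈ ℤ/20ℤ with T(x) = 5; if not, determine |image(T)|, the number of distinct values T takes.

T(1) = 1^8 = 1.
T(3): Repeated squaring mod 20: 3^1 ≡ 3, 3^2 ≡ 3² = 9, 3^4 ≡ 9² = 81 ≡ 1, 3^8 ≡ 1² = 1. So 3^8 ≡ 1 (mod 20).
So T(1) = T(3) = 1 while 1 ≠ 3, hence T is not injective.
Since T is not injective, we determine |image(T)|. Computing x^8 mod 20 for each x (by repeated squaring, reducing mod 20 at every step), the values T(0), T(1), …, T(19) are: 0, 1, 16, 1, 16, 5, 16, 1, 16, 1, 0, 1, 16, 1, 16, 5, 16, 1, 16, 1.
The distinct values are {0, 1, 5, 16}; there are 4 of them.

4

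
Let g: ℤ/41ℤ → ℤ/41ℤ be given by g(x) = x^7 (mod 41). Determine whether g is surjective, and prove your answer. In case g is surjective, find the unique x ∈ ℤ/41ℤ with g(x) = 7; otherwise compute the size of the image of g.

Since 41 is prime, the nonzero elements of ℤ/41ℤ form a cyclic group of order 40.
As gcd(7, 40) = 1, raising to the 7th power is a bijection on this group: if s^7 ≡ t^7 then (st^{−1})^7 = 1, and the only element of order dividing gcd(7, 40) = 1 is 1, so s = t.
With g(0) = 0 this makes g injective on all of ℤ/41ℤ, hence bijective (finite equal-size domain and codomain). In particular g is surjective.
Since g is surjective, we find the preimage of 7. The inverse of x ↦ x^7 on (ℤ/41ℤ)^× is x ↦ x^23, because 7·23 = 161 = 4·40 + 1 ≡ 1 (mod 40) and x^{40} = 1 for x ≠ 0 (Fermat). So g⁻¹(7) = 7^23 mod 41.
Repeated squaring mod 41: 7^1 ≡ 7, 7^2 ≡ 7² = 49 ≡ 8, 7^4 ≡ 8² = 64 ≡ 23, 7^8 ≡ 23² = 529 ≡ 37, 7^16 ≡ 37² = 1369 ≡ 16. Since 23 = 16 + 4 + 2 + 1, 7^23 ≡ 16·23·8·7: 16·23 = 368 ≡ 40, then 40·8 = 320 ≡ 33, then 33·7 = 231 ≡ 26. So 7^23 ≡ 26 (mod 41).
Hence g⁻¹(7) = 26.

26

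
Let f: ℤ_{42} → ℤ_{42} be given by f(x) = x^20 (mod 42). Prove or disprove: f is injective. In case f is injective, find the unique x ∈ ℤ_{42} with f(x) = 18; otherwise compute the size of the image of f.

16

f(4): Repeated squaring mod 42: 4^1 ≡ 4, 4^2 ≡ 4² = 16, 4^4 ≡ 16² = 256 ≡ 4, 4^8 ≡ 4² = 16, 4^16 ≡ 16² = 256 ≡ 4. Since 20 = 16 + 4, 4^20 ≡ 4·4: 4·4 = 16. So 4^20 ≡ 16 (mod 42).
f(10): Repeated squaring mod 42: 10^1 ≡ 10, 10^2 ≡ 10² = 100 ≡ 16, 10^4 ≡ 16² = 256 ≡ 4, 10^8 ≡ 4² = 16, 10^16 ≡ 16² = 256 ≡ 4. Since 20 = 16 + 4, 10^20 ≡ 4·4: 4·4 = 16. So 10^20 ≡ 16 (mod 42).
So f(4) = f(10) = 16 while 4 ≠ 10, hence f is not injective.
Since f is not injective, we determine |image(f)|. Computing x^20 mod 42 for each x (by repeated squaring, reducing mod 42 at every step), the values f(0), f(1), …, f(41) are: 0, 1, 4, 9, 16, 25, 36, 7, 22, 39, 16, 37, 18, 1, 28, 15, 4, 37, 30, 25, 22, 21, 22, 25, 30, 37, 4, 15, 28, 1, 18, 37, 16, 39, 22, 7, 36, 25, 16, 9, 4, 1.
The distinct values are {0, 1, 4, 7, 9, 15, 16, 18, 21, 22, 25, 28, 30, 36, 37, 39}; there are 16 of them.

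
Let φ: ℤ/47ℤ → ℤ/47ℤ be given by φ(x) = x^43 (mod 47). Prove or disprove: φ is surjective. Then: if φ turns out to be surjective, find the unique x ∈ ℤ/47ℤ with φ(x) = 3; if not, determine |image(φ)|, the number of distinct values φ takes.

Since 47 is prime, the nonzero elements of ℤ/47ℤ form a cyclic group of order 46.
As gcd(43, 46) = 1, raising to the 43rd power is a bijection on this group: if x_1^43 ≡ x_2^43 then (x_1x_2^{−1})^43 = 1, and the only element of order dividing gcd(43, 46) = 1 is 1, so x_1 = x_2.
With φ(0) = 0 this makes φ injective on all of ℤ/47ℤ, hence bijective (finite equal-size domain and codomain). In particular φ is surjective.
Since φ is surjective, we find the preimage of 3. The inverse of x ↦ x^43 on (ℤ/47ℤ)^× is x ↦ x^15, because 43·15 = 645 = 14·46 + 1 ≡ 1 (mod 46) and x^{46} = 1 for x ≠ 0 (Fermat). So φ⁻¹(3) = 3^15 mod 47.
Repeated squaring mod 47: 3^1 ≡ 3, 3^2 ≡ 3² = 9, 3^4 ≡ 9² = 81 ≡ 34, 3^8 ≡ 34² = 1156 ≡ 28. Since 15 = 8 + 4 + 2 + 1, 3^15 ≡ 28·34·9·3: 28·34 = 952 ≡ 12, then 12·9 = 108 ≡ 14, then 14·3 = 42. So 3^15 ≡ 42 (mod 47).
Hence φ⁻¹(3) = 42.

42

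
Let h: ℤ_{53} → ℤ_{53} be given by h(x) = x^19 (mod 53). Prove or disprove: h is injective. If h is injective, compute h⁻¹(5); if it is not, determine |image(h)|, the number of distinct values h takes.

Since 53 is prime, the nonzero elements of ℤ_{53} form a cyclic group of order 52.
As gcd(19, 52) = 1, raising to the 19th power is a bijection on this group: if a^19 ≡ b^19 then (ab^{−1})^19 = 1, and the only element of order dividing gcd(19, 52) = 1 is 1, so a = b.
With h(0) = 0 this makes h injective on all of ℤ_{53}, hence bijective (finite equal-size domain and codomain). In particular h is injective.
Since h is injective, we find the preimage of 5. The inverse of x ↦ x^19 on (ℤ_{53})^× is x ↦ x^11, because 19·11 = 209 = 4·52 + 1 ≡ 1 (mod 52) and x^{52} = 1 for x ≠ 0 (Fermat). So h⁻¹(5) = 5^11 mod 53.
Repeated squaring mod 53: 5^1 ≡ 5, 5^2 ≡ 5² = 25, 5^4 ≡ 25² = 625 ≡ 42, 5^8 ≡ 42² = 1764 ≡ 15. Since 11 = 8 + 2 + 1, 5^11 ≡ 15·25·5: 15·25 = 375 ≡ 4, then 4·5 = 20. So 5^11 ≡ 20 (mod 53).
Hence h⁻¹(5) = 20.

20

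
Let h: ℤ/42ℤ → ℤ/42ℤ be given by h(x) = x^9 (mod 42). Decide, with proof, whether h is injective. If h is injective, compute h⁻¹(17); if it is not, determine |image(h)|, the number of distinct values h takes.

h(2): Repeated squaring mod 42: 2^1 ≡ 2, 2^2 ≡ 2² = 4, 2^4 ≡ 4² = 16, 2^8 ≡ 16² = 256 ≡ 4. Since 9 = 8 + 1, 2^9 ≡ 4·2: 4·2 = 8. So 2^9 ≡ 8 (mod 42).
h(8): Repeated squaring mod 42: 8^1 ≡ 8, 8^2 ≡ 8² = 64 ≡ 22, 8^4 ≡ 22² = 484 ≡ 22, 8^8 ≡ 22² = 484 ≡ 22. Since 9 = 8 + 1, 8^9 ≡ 22·8: 22·8 = 176 ≡ 8. So 8^9 ≡ 8 (mod 42).
So h(2) = h(8) = 8 while 2 ≠ 8, therefore h is not injective.
Since h is not injective, we determine |image(h)|. Computing x^9 mod 42 for each x (by repeated squaring, reducing mod 42 at every step), the values h(0), h(1), …, h(41) are: 0, 1, 8, 27, 22, 41, 6, 7, 8, 15, 34, 29, 6, 13, 14, 15, 22, 41, 36, 13, 20, 21, 22, 29, 6, 1, 20, 27, 28, 29, 36, 13, 8, 27, 34, 35, 36, 1, 20, 15, 34, 41.
The distinct values are {0, 1, 6, 7, 8, 13, 14, 15, 20, 21, 22, 27, 28, 29, 34, 35, 36, 41}; there are 18 of them.

18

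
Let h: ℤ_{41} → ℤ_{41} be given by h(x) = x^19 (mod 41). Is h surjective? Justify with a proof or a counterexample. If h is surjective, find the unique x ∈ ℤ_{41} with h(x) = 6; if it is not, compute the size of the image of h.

Since 41 is prime, the nonzero elements of ℤ_{41} form a cyclic group of order 40.
As gcd(19, 40) = 1, raising to the 19th power is a bijection on this group: if x_1^19 ≡ x_2^19 then (x_1x_2^{−1})^19 = 1, and the only element of order dividing gcd(19, 40) = 1 is 1, so x_1 = x_2.
With h(0) = 0 this makes h injective on all of ℤ_{41}, hence bijective (finite equal-size domain and codomain). In particular h is surjective.
Since h is surjective, we find the preimage of 6. The inverse of x ↦ x^19 on (ℤ_{41})^× is x ↦ x^19, because 19·19 = 361 = 9·40 + 1 ≡ 1 (mod 40) and x^{40} = 1 for x ≠ 0 (Fermat). So h⁻¹(6) = 6^19 mod 41.
Repeated squaring mod 41: 6^1 ≡ 6, 6^2 ≡ 6² = 36, 6^4 ≡ 36² = 1296 ≡ 25, 6^8 ≡ 25² = 625 ≡ 10, 6^16 ≡ 10² = 100 ≡ 18. Since 19 = 16 + 2 + 1, 6^19 ≡ 18·36·6: 18·36 = 648 ≡ 33, then 33·6 = 198 ≡ 34. So 6^19 ≡ 34 (mod 41).
Hence h⁻¹(6) = 34.

34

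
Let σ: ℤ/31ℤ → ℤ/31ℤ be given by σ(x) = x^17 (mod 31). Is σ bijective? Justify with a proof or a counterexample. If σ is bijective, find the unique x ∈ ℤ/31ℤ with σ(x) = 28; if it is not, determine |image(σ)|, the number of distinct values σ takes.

20

Since 31 is prime, the nonzero elements of ℤ/31ℤ form a cyclic group of order 30.
As gcd(17, 30) = 1, raising to the 17th power is a bijection on this group: if s^17 ≡ t^17 then (st^{−1})^17 = 1, and the only element of order dividing gcd(17, 30) = 1 is 1, so s = t.
With σ(0) = 0 this makes σ injective on all of ℤ/31ℤ, hence bijective (finite equal-size domain and codomain). In particular σ is bijective.
Since σ is bijective, we find the preimage of 28. The inverse of x ↦ x^17 on (ℤ/31ℤ)^× is x ↦ x^23, because 17·23 = 391 = 13·30 + 1 ≡ 1 (mod 30) and x^{30} = 1 for x ≠ 0 (Fermat). So σ⁻¹(28) = 28^23 mod 31.
Repeated squaring mod 31: 28^1 ≡ 28, 28^2 ≡ 28² = 784 ≡ 9, 28^4 ≡ 9² = 81 ≡ 19, 28^8 ≡ 19² = 361 ≡ 20, 28^16 ≡ 20² = 400 ≡ 28. Since 23 = 16 + 4 + 2 + 1, 28^23 ≡ 28·19·9·28: 28·19 = 532 ≡ 5, then 5·9 = 45 ≡ 14, then 14·28 = 392 ≡ 20. So 28^23 ≡ 20 (mod 31).
Hence σ⁻¹(28) = 20.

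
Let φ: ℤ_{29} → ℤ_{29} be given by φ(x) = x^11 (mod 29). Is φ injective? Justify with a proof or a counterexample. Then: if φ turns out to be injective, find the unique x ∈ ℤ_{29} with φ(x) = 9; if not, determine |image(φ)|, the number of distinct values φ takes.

Since 29 is prime, the nonzero elements of ℤ_{29} form a cyclic group of order 28.
As gcd(11, 28) = 1, raising to the 11th power is a bijection on this group: if a^11 ≡ b^11 then (ab^{−1})^11 = 1, and the only element of order dividing gcd(11, 28) = 1 is 1, so a = b.
With φ(0) = 0 this makes φ injective on all of ℤ_{29}, hence bijective (finite equal-size domain and codomain). In particular φ is injective.
Since φ is injective, we find the preimage of 9. The inverse of x ↦ x^11 on (ℤ_{29})^× is x ↦ x^23, because 11·23 = 253 = 9·28 + 1 ≡ 1 (mod 28) and x^{28} = 1 for x ≠ 0 (Fermat). So φ⁻¹(9) = 9^23 mod 29.
Repeated squaring mod 29: 9^1 ≡ 9, 9^2 ≡ 9² = 81 ≡ 23, 9^4 ≡ 23² = 529 ≡ 7, 9^8 ≡ 7² = 49 ≡ 20, 9^16 ≡ 20² = 400 ≡ 23. Since 23 = 16 + 4 + 2 + 1, 9^23 ≡ 23·7·23·9: 23·7 = 161 ≡ 16, then 16·23 = 368 ≡ 20, then 20·9 = 180 ≡ 6. So 9^23 ≡ 6 (mod 29).
Hence φ⁻¹(9) = 6.

6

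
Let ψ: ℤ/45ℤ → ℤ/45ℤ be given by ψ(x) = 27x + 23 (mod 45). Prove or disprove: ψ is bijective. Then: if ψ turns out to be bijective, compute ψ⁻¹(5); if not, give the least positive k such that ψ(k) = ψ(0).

We have gcd(27, 45) = 9 > 1. Taking s = 0 and t = 5: ψ(0) = 23 and ψ(5) = 27·5 + 23 = 158 ≡ 23 (mod 45).
So ψ(0) = ψ(5) while 0 ≠ 5, thus ψ is not injective, hence not bijective.
Since ψ is not bijective, we find the least positive k with ψ(k) = ψ(0): this means 27k ≡ 0 (mod 45), i.e. 45 ∣ 27k. Since gcd(27, 45) = 9, dividing through by 9 this holds exactly when 5 ∣ 3k, and as gcd(3, 5) = 1, exactly when 5 ∣ k.
The smallest positive such k is 5.

5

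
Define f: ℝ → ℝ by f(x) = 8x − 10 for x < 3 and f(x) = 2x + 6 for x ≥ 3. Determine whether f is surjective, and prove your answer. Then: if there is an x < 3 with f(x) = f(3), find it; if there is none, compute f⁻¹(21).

Both pieces are strictly increasing (slopes 8 and 2), so each is injective on its own interval.
The left piece maps (−∞, 3) onto (−∞, 14); the right piece maps [3, ∞) onto [12, ∞).
The union (−∞, 14) ∪ [12, ∞) covers ℝ, so f is surjective.
For the follow-up: the images overlap, so an x < 3 with f(x) = f(3) exists. f(3) = 12; solving 8x − 10 = 12 for x < 3 gives x = (12 + 10)/8 = 11/4.

11/4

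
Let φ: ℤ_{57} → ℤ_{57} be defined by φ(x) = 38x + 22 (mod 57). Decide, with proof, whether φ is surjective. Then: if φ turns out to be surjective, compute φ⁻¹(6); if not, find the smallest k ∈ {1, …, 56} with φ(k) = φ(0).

Since gcd(38, 57) = 19, we have 38x ≡ 0 (mod 19) for all x, so φ(x) ≡ 3 (mod 19).
But 0 ≢ 3 (mod 19), so 0 ∈ ℤ_{57} has no preimage. So φ is not surjective.
Since φ is not surjective, we find the least positive k with φ(k) = φ(0): this means 38k ≡ 0 (mod 57), i.e. 57 ∣ 38k. Since gcd(38, 57) = 19, dividing through by 19 this holds exactly when 3 ∣ 2k, and as gcd(2, 3) = 1, exactly when 3 ∣ k.
The smallest positive such k is 3.

3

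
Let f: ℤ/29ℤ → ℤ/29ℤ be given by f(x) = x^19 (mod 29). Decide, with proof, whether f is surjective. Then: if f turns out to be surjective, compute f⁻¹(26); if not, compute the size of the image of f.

2

Since 29 is prime, the nonzero elements of ℤ/29ℤ form a cyclic group of order 28.
As gcd(19, 28) = 1, raising to the 19th power is a bijection on this group: if u^19 ≡ v^19 then (uv^{−1})^19 = 1, and the only element of order dividing gcd(19, 28) = 1 is 1, so u = v.
With f(0) = 0 this makes f injective on all of ℤ/29ℤ, hence bijective (finite equal-size domain and codomain). In particular f is surjective.
Since f is surjective, we find the preimage of 26. The inverse of x ↦ x^19 on (ℤ/29ℤ)^× is x ↦ x^3, because 19·3 = 57 = 2·28 + 1 ≡ 1 (mod 28) and x^{28} = 1 for x ≠ 0 (Fermat). So f⁻¹(26) = 26^3 mod 29.
Repeated squaring mod 29: 26^1 ≡ 26, 26^2 ≡ 26² = 676 ≡ 9. Since 3 = 2 + 1, 26^3 ≡ 9·26: 9·26 = 234 ≡ 2. So 26^3 ≡ 2 (mod 29).
Hence f⁻¹(26) = 2.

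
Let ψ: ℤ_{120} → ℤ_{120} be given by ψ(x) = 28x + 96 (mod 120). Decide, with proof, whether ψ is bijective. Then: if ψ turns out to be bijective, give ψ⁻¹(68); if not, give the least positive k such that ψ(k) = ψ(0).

30

We have gcd(28, 120) = 4 > 1. Taking s = 0 and t = 30: ψ(0) = 96 and ψ(30) = 28·30 + 96 = 936 ≡ 96 (mod 120).
So ψ(0) = ψ(30) while 0 ≠ 30, hence ψ is not injective, hence not bijective.
Since ψ is not bijective, we find the least positive k with ψ(k) = ψ(0): this means 28k ≡ 0 (mod 120), i.e. 120 ∣ 28k. Since gcd(28, 120) = 4, dividing through by 4 this holds exactly when 30 ∣ 7k, and as gcd(7, 30) = 1, exactly when 30 ∣ k.
The smallest positive such k is 30.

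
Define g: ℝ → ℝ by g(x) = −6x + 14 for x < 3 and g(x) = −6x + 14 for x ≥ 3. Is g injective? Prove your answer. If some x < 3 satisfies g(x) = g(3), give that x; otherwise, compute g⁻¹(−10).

Both pieces are strictly decreasing (slopes −6 and −6), so each is injective on its own interval.
The left piece maps (−∞, 3) onto (−4, ∞); the right piece maps [3, ∞) onto (−∞, −4].
These images are disjoint, so no value is attained by both pieces. Hence g is injective.
Because the two images are disjoint, no x < 3 has g(x) = g(3), so we compute g⁻¹(−10): −10 lies in (−∞, −4], so solve −6x + 14 = −10: x = (−10 − 14)/(−6) = 4.

4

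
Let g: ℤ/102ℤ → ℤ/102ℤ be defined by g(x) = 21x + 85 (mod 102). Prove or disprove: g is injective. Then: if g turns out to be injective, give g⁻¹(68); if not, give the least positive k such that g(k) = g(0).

We have gcd(21, 102) = 3 > 1. Taking u = 0 and v = 34: g(0) = 85 and g(34) = 21·34 + 85 = 799 ≡ 85 (mod 102).
So g(0) = g(34) while 0 ≠ 34, hence g is not injective.
Since g is not injective, we find the least positive k with g(k) = g(0): this means 21k ≡ 0 (mod 102), i.e. 102 ∣ 21k. Since gcd(21, 102) = 3, dividing through by 3 this holds exactly when 34 ∣ 7k, and as gcd(7, 34) = 1, exactly when 34 ∣ k.
The smallest positive such k is 34.

34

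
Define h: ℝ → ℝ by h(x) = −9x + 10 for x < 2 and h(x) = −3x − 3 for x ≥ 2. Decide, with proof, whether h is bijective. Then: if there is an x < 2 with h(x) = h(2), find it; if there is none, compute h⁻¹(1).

Both pieces are strictly decreasing (slopes −9 and −3), so each is injective on its own interval.
The left piece maps (−∞, 2) onto (−8, ∞); the right piece maps [2, ∞) onto (−∞, −9].
The images leave a gap (−8 has no preimage), so h is not surjective, hence not bijective.
Because the two images are disjoint, no x < 2 has h(x) = h(2), so we compute h⁻¹(1): 1 lies in (−8, ∞), so solve −9x + 10 = 1: x = (1 − 10)/(−9) = 1.

1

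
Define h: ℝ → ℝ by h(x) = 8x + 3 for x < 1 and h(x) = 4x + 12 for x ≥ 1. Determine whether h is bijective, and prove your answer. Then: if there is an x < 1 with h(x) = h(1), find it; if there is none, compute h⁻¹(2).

-1/8

Both pieces are strictly increasing (slopes 8 and 4), so each is injective on its own interval.
The left piece maps (−∞, 1) onto (−∞, 11); the right piece maps [1, ∞) onto [16, ∞).
The images leave a gap (11 has no preimage), so h is not surjective, hence not bijective.
Because the two images are disjoint, no x < 1 has h(x) = h(1), so we compute h⁻¹(2): 2 lies in (−∞, 11), so solve 8x + 3 = 2: x = (2 − 3)/8 = −1/8.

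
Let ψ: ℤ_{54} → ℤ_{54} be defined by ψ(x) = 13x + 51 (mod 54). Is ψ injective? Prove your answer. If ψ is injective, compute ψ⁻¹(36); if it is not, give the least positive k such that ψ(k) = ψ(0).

If ψ(a) = ψ(b), then 13a ≡ 13b (mod 54). Because gcd(13, 54) = 1, we may cancel 13 to get a ≡ b (mod 54).
Thus ψ is injective.
We now compute 13⁻¹ mod 54 explicitly. Euclid's algorithm: 54 = 4·13 + 2, 13 = 6·2 + 1; back-substituting gives 1 = 25·13 − 6·54, so 13⁻¹ ≡ 25 (mod 54).
Since ψ is injective, we compute ψ⁻¹(36): solve 13x + 51 ≡ 36 (mod 54), i.e. 13x ≡ 39 (mod 54).
Multiplying by 13⁻¹ = 25 gives x ≡ 25·39 = 975 = 18·54 + 3 ≡ 3 (mod 54).
Check: ψ(3) = 13·3 + 51 = 90 = 1·54 + 36 ≡ 36 (mod 54).

3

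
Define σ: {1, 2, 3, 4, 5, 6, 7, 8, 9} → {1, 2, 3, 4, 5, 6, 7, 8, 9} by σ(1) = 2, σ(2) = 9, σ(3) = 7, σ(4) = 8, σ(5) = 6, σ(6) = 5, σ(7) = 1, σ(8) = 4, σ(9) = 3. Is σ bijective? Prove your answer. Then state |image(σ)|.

9

The values 2, 9, 7, 8, 6, 5, 1, 4, 3 are a permutation of {1, 2, 3, 4, 5, 6, 7, 8, 9}: each element appears exactly once.
So σ is injective and surjective, hence bijective.
The image of σ is {1, 2, 3, 4, 5, 6, 7, 8, 9}, which has 9 elements.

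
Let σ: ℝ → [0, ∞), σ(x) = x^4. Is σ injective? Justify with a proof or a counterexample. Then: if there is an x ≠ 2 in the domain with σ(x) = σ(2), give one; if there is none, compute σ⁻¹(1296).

-2

σ(2) = 16 = (−2)^4 = σ(−2) (since 4 is even), with 2 ≠ −2. So σ is not injective.
For the follow-up, such an x exists: taking x = −2 ∈ ℝ gives σ(−2) = 16 = σ(2) with −2 ≠ 2.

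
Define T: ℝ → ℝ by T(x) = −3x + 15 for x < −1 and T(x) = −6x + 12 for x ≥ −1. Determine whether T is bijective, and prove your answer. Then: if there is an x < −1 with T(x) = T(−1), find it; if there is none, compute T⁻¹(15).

-1/2

Both pieces are strictly decreasing (slopes −3 and −6), so each is injective on its own interval.
The left piece maps (−∞, −1) onto (18, ∞); the right piece maps [−1, ∞) onto (−∞, 18].
Since 18 = 18, the images partition ℝ: T is injective and surjective, hence bijective.
Because the two images are disjoint, no x < −1 has T(x) = T(−1), so we compute T⁻¹(15): 15 lies in (−∞, 18], so solve −6x + 12 = 15: x = (15 − 12)/(−6) = −1/2.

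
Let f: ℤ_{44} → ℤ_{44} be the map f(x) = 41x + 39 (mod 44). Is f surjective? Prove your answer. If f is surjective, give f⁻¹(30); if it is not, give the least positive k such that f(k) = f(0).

3

By definition, f is surjective if every y in the codomain equals f(x) for some x in the domain.
Since gcd(41, 44) = 1, 41 is invertible modulo 44. Euclid's algorithm: 44 = 1·41 + 3, 41 = 13·3 + 2, 3 = 1·2 + 1; back-substituting gives 1 = 29·41 − 27·44, so 41⁻¹ ≡ 29 (mod 44).
Then y ↦ 29(y − 39) is a two-sided inverse to f, so every y ∈ ℤ_{44} has a preimage.
Therefore f is surjective.
Since f is surjective, we find f⁻¹(30): we need 41x ≡ 30 − 39 ≡ 35 (mod 44). Using 41⁻¹ = 29: x ≡ 29·35 = 1015 = 23·44 + 3, so x = 3.
Check: f(3) = 41·3 + 39 = 162 = 3·44 + 30 ≡ 30 (mod 44).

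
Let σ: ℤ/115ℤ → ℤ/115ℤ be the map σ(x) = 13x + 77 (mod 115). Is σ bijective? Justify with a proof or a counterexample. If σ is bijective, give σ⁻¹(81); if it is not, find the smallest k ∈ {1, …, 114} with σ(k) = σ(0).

Suppose σ(s) = σ(t) in ℤ/115ℤ. Then 13s + 77 ≡ 13t + 77 (mod 115), therefore 13(s − t) ≡ 0 (mod 115).
Since gcd(13, 115) = 1, 13 is invertible modulo 115, so s − t ≡ 0 (mod 115), i.e. s = t.
We now compute 13⁻¹ mod 115 explicitly. Euclid's algorithm: 115 = 8·13 + 11, 13 = 1·11 + 2, 11 = 5·2 + 1; back-substituting gives 1 = 62·13 − 7·115, so 13⁻¹ ≡ 62 (mod 115).
Then y ↦ 62(y − 77) is a two-sided inverse to σ, so every y ∈ ℤ/115ℤ has a preimage.
Hence σ is bijective.
Since σ is bijective, we compute σ⁻¹(81): solve 13x + 77 ≡ 81 (mod 115), i.e. 13x ≡ 4 (mod 115).
Multiplying by 13⁻¹ = 62 gives x ≡ 62·4 = 248 = 2·115 + 18 ≡ 18 (mod 115).
Check: σ(18) = 13·18 + 77 = 311 = 2·115 + 81 ≡ 81 (mod 115).

18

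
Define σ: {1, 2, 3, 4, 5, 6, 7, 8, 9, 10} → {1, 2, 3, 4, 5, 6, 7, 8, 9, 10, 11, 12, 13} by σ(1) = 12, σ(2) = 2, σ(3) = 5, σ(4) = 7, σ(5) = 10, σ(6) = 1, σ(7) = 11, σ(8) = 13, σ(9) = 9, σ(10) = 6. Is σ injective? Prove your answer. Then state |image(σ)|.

The values σ(1), …, σ(10) are 12, 2, 5, 7, 10, 1, 11, 13, 9, 6 — all distinct.
So σ(s) = σ(t) only when s = t, and σ is injective.
The image of σ is {1, 2, 5, 6, 7, 9, 10, 11, 12, 13}, which has 10 elements.

10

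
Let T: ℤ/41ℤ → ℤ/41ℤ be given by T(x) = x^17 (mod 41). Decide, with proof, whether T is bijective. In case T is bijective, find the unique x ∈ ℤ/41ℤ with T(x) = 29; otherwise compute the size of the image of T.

13

Since 41 is prime, the nonzero elements of ℤ/41ℤ form a cyclic group of order 40.
As gcd(17, 40) = 1, raising to the 17th power is a bijection on this group: if x_1^17 ≡ x_2^17 then (x_1x_2^{−1})^17 = 1, and the only element of order dividing gcd(17, 40) = 1 is 1, so x_1 = x_2.
With T(0) = 0 this makes T injective on all of ℤ/41ℤ, hence bijective (finite equal-size domain and codomain). In particular T is bijective.
Since T is bijective, we find the preimage of 29. The inverse of x ↦ x^17 on (ℤ/41ℤ)^× is x ↦ x^33, because 17·33 = 561 = 14·40 + 1 ≡ 1 (mod 40) and x^{40} = 1 for x ≠ 0 (Fermat). So T⁻¹(29) = 29^33 mod 41.
Repeated squaring mod 41: 29^1 ≡ 29, 29^2 ≡ 29² = 841 ≡ 21, 29^4 ≡ 21² = 441 ≡ 31, 29^8 ≡ 31² = 961 ≡ 18, 29^16 ≡ 18² = 324 ≡ 37, 29^32 ≡ 37² = 1369 ≡ 16. Since 33 = 32 + 1, 29^33 ≡ 16·29: 16·29 = 464 ≡ 13. So 29^33 ≡ 13 (mod 41).
Hence T⁻¹(29) = 13.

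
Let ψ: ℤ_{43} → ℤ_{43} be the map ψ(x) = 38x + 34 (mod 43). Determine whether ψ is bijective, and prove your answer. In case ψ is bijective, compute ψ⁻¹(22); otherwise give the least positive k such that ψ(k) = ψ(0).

11

If ψ(u) = ψ(v), then 38u ≡ 38v (mod 43). Because gcd(38, 43) = 1, we may cancel 38 to get u ≡ v (mod 43).
We now compute 38⁻¹ mod 43 explicitly. Euclid's algorithm: 43 = 1·38 + 5, 38 = 7·5 + 3, 5 = 1·3 + 2, 3 = 1·2 + 1; back-substituting gives 1 = 17·38 − 15·43, so 38⁻¹ ≡ 17 (mod 43).
For any y ∈ ℤ_{43}, x = 17(y − 34) mod 43 satisfies ψ(x) = 38·17(y − 34) + 34 ≡ y (since 38·17 ≡ 1 mod 43). So every y has a preimage.
Hence ψ is bijective.
Since ψ is bijective, we compute ψ⁻¹(22): solve 38x + 34 ≡ 22 (mod 43), i.e. 38x ≡ 31 (mod 43).
Multiplying by 38⁻¹ = 17 gives x ≡ 17·31 = 527 = 12·43 + 11 ≡ 11 (mod 43).
Check: ψ(11) = 38·11 + 34 = 452 = 10·43 + 22 ≡ 22 (mod 43).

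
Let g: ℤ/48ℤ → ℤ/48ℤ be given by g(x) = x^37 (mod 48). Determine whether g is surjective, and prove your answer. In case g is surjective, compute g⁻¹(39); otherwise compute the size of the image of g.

27

g(0) = 0^37 = 0.
g(6): Repeated squaring mod 48: 6^1 ≡ 6, 6^2 ≡ 6² = 36, 6^4 ≡ 36² = 1296 ≡ 0, 6^8 ≡ 0² = 0, 6^16 ≡ 0² = 0, 6^32 ≡ 0² = 0. Since 37 = 32 + 4 + 1, 6^37 ≡ 0·0·6: 0·0 = 0, then 0·6 = 0. So 6^37 ≡ 0 (mod 48).
So g(0) = g(6) = 0 while 0 ≠ 6, hence g is not injective.
A non-injective map from the 48-element set ℤ/48ℤ to itself takes at most 47 distinct values, so it cannot be surjective. So g is not surjective.
Since g is not surjective, we determine |image(g)|. Computing x^37 mod 48 for each x (by repeated squaring, reducing mod 48 at every step), the values g(0), g(1), …, g(47) are: 0, 1, 32, 3, 16, 5, 0, 7, 32, 9, 16, 11, 0, 13, 32, 15, 16, 17, 0, 19, 32, 21, 16, 23, 0, 25, 32, 27, 16, 29, 0, 31, 32, 33, 16, 35, 0, 37, 32, 39, 16, 41, 0, 43, 32, 45, 16, 47.
The distinct values are {0, 1, 3, 5, 7, 9, 11, 13, 15, 16, 17, 19, 21, 23, 25, 27, 29, 31, 32, 33, 35, 37, 39, 41, 43, 45, 47}; there are 27 of them.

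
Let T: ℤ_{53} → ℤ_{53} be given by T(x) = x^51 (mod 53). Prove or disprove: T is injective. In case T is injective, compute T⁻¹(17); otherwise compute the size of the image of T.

25

Since 53 is prime, the nonzero elements of ℤ_{53} form a cyclic group of order 52.
As gcd(51, 52) = 1, raising to the 51st power is a bijection on this group: if s^51 ≡ t^51 then (st^{−1})^51 = 1, and the only element of order dividing gcd(51, 52) = 1 is 1, so s = t.
With T(0) = 0 this makes T injective on all of ℤ_{53}, hence bijective (finite equal-size domain and codomain). In particular T is injective.
Since T is injective, we find the preimage of 17. The inverse of x ↦ x^51 on (ℤ_{53})^× is x ↦ x^51, because 51·51 = 2601 = 50·52 + 1 ≡ 1 (mod 52) and x^{52} = 1 for x ≠ 0 (Fermat). So T⁻¹(17) = 17^51 mod 53.
Repeated squaring mod 53: 17^1 ≡ 17, 17^2 ≡ 17² = 289 ≡ 24, 17^4 ≡ 24² = 576 ≡ 46, 17^8 ≡ 46² = 2116 ≡ 49, 17^16 ≡ 49² = 2401 ≡ 16, 17^32 ≡ 16² = 256 ≡ 44. Since 51 = 32 + 16 + 2 + 1, 17^51 ≡ 44·16·24·17: 44·16 = 704 ≡ 15, then 15·24 = 360 ≡ 42, then 42·17 = 714 ≡ 25. So 17^51 ≡ 25 (mod 53).
Hence T⁻¹(17) = 25.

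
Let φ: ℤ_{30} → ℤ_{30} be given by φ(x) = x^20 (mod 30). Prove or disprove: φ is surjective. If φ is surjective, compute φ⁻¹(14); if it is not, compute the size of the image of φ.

φ(2): Repeated squaring mod 30: 2^1 ≡ 2, 2^2 ≡ 2² = 4, 2^4 ≡ 4² = 16, 2^8 ≡ 16² = 256 ≡ 16, 2^16 ≡ 16² = 256 ≡ 16. Since 20 = 16 + 4, 2^20 ≡ 16·16: 16·16 = 256 ≡ 16. So 2^20 ≡ 16 (mod 30).
φ(4): Repeated squaring mod 30: 4^1 ≡ 4, 4^2 ≡ 4² = 16, 4^4 ≡ 16² = 256 ≡ 16, 4^8 ≡ 16² = 256 ≡ 16, 4^16 ≡ 16² = 256 ≡ 16. Since 20 = 16 + 4, 4^20 ≡ 16·16: 16·16 = 256 ≡ 16. So 4^20 ≡ 16 (mod 30).
So φ(2) = φ(4) = 16 while 2 ≠ 4, hence φ is not injective.
A non-injective map from the 30-element set ℤ_{30} to itself takes at most 29 distinct values, so it cannot be surjective. So φ is not surjective.
Since φ is not surjective, we determine |image(φ)|. Computing x^20 mod 30 for each x (by repeated squaring, reducing mod 30 at every step), the values φ(0), φ(1), …, φ(29) are: 0, 1, 16, 21, 16, 25, 6, 1, 16, 21, 10, 1, 6, 1, 16, 15, 16, 1, 6, 1, 10, 21, 16, 1, 6, 25, 16, 21, 16, 1.
The distinct values are {0, 1, 6, 10, 15, 16, 21, 25}; there are 8 of them.

8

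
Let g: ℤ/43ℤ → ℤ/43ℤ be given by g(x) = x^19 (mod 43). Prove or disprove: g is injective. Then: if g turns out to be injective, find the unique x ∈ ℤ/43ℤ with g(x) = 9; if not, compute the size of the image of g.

Since 43 is prime, the nonzero elements of ℤ/43ℤ form a cyclic group of order 42.
As gcd(19, 42) = 1, raising to the 19th power is a bijection on this group: if s^19 ≡ t^19 then (st^{−1})^19 = 1, and the only element of order dividing gcd(19, 42) = 1 is 1, so s = t.
With g(0) = 0 this makes g injective on all of ℤ/43ℤ, hence bijective (finite equal-size domain and codomain). In particular g is injective.
Since g is injective, we find the preimage of 9. The inverse of x ↦ x^19 on (ℤ/43ℤ)^× is x ↦ x^31, because 19·31 = 589 = 14·42 + 1 ≡ 1 (mod 42) and x^{42} = 1 for x ≠ 0 (Fermat). So g⁻¹(9) = 9^31 mod 43.
Repeated squaring mod 43: 9^1 ≡ 9, 9^2 ≡ 9² = 81 ≡ 38, 9^4 ≡ 38² = 1444 ≡ 25, 9^8 ≡ 25² = 625 ≡ 23, 9^16 ≡ 23² = 529 ≡ 13. Since 31 = 16 + 8 + 4 + 2 + 1, 9^31 ≡ 13·23·25·38·9: 13·23 = 299 ≡ 41, then 41·25 = 1025 ≡ 36, then 36·38 = 1368 ≡ 35, then 35·9 = 315 ≡ 14. So 9^31 ≡ 14 (mod 43).
Hence g⁻¹(9) = 14.

14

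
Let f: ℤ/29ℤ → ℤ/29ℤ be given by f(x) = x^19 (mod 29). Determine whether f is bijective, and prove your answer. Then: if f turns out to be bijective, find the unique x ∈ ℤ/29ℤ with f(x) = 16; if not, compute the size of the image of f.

7

Since 29 is prime, the nonzero elements of ℤ/29ℤ form a cyclic group of order 28.
As gcd(19, 28) = 1, raising to the 19th power is a bijection on this group: if s^19 ≡ t^19 then (st^{−1})^19 = 1, and the only element of order dividing gcd(19, 28) = 1 is 1, so s = t.
With f(0) = 0 this makes f injective on all of ℤ/29ℤ, hence bijective (finite equal-size domain and codomain). In particular f is bijective.
Since f is bijective, we find the preimage of 16. The inverse of x ↦ x^19 on (ℤ/29ℤ)^× is x ↦ x^3, because 19·3 = 57 = 2·28 + 1 ≡ 1 (mod 28) and x^{28} = 1 for x ≠ 0 (Fermat). So f⁻¹(16) = 16^3 mod 29.
Repeated squaring mod 29: 16^1 ≡ 16, 16^2 ≡ 16² = 256 ≡ 24. Since 3 = 2 + 1, 16^3 ≡ 24·16: 24·16 = 384 ≡ 7. So 16^3 ≡ 7 (mod 29).
Hence f⁻¹(16) = 7.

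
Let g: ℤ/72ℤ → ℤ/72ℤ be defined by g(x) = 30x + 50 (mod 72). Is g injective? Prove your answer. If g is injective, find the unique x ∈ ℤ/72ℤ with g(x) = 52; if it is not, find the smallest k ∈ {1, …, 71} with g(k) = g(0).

12

By definition, g is injective when g(s) = g(t) forces s = t.
We have gcd(30, 72) = 6 > 1. Taking s = 0 and t = 12: g(0) = 50 and g(12) = 30·12 + 50 = 410 ≡ 50 (mod 72).
So g(0) = g(12) while 0 ≠ 12, hence g is not injective.
Since g is not injective, we find the least positive k with g(k) = g(0): this means 30k ≡ 0 (mod 72), i.e. 72 ∣ 30k. Since gcd(30, 72) = 6, dividing through by 6 this holds exactly when 12 ∣ 5k, and as gcd(5, 12) = 1, exactly when 12 ∣ k.
The smallest positive such k is 12.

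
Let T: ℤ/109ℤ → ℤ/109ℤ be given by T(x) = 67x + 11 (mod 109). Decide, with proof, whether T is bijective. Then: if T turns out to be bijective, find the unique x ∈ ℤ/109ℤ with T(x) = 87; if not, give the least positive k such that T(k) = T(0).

Suppose T(x_1) = T(x_2) in ℤ/109ℤ. Then 67x_1 + 11 ≡ 67x_2 + 11 (mod 109), so 67(x_1 − x_2) ≡ 0 (mod 109).
Since gcd(67, 109) = 1, 67 is invertible modulo 109, therefore x_1 − x_2 ≡ 0 (mod 109), i.e. x_1 = x_2.
We now compute 67⁻¹ mod 109 explicitly. Euclid's algorithm: 109 = 1·67 + 42, 67 = 1·42 + 25, 42 = 1·25 + 17, 25 = 1·17 + 8, 17 = 2·8 + 1; back-substituting gives 1 = 96·67 − 59·109, so 67⁻¹ ≡ 96 (mod 109).
Then y ↦ 96(y − 11) is a two-sided inverse to T, so every y ∈ ℤ/109ℤ has a preimage.
Hence T is bijective.
Since T is bijective, we find T⁻¹(87): we need 67x ≡ 87 − 11 ≡ 76 (mod 109). Using 67⁻¹ = 96: x ≡ 96·76 = 7296 = 66·109 + 102, so x = 102.
Check: T(102) = 67·102 + 11 = 6845 = 62·109 + 87 ≡ 87 (mod 109).

102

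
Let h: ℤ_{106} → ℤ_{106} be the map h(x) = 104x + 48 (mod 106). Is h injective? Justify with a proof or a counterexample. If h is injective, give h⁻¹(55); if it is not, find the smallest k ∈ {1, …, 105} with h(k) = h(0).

We have gcd(104, 106) = 2 > 1. Taking u = 0 and v = 53: h(0) = 48 and h(53) = 104·53 + 48 = 5560 ≡ 48 (mod 106).
So h(0) = h(53) while 0 ≠ 53, hence h is not injective.
Since h is not injective, we find the least positive k with h(k) = h(0): this means 104k ≡ 0 (mod 106), i.e. 106 ∣ 104k. Since gcd(104, 106) = 2, dividing through by 2 this holds exactly when 53 ∣ 52k, and as gcd(52, 53) = 1, exactly when 53 ∣ k.
The smallest positive such k is 53.

53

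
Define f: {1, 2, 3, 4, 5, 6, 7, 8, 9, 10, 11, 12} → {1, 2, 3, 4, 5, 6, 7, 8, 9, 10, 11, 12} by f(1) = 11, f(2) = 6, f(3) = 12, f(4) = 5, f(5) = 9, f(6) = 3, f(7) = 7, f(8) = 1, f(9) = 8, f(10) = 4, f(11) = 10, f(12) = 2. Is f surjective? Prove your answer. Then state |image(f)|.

Every element of the codomain has a preimage: 1 = f(8), 2 = f(12), 3 = f(6), 4 = f(10), 5 = f(4), 6 = f(2), 7 = f(7), 8 = f(9), 9 = f(5), 10 = f(11), 11 = f(1), 12 = f(3).
Thus f is surjective.
The image of f is {1, 2, 3, 4, 5, 6, 7, 8, 9, 10, 11, 12}, which has 12 elements.

12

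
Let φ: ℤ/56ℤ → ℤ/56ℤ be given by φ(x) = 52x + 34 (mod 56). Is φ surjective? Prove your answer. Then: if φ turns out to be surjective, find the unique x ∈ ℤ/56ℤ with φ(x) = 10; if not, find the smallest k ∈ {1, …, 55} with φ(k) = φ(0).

14

Since gcd(52, 56) = 4, we have 52x ≡ 0 (mod 4) for all x, so φ(x) ≡ 2 (mod 4).
But 0 ≢ 2 (mod 4), so 0 ∈ ℤ/56ℤ has no preimage. So φ is not surjective.
Since φ is not surjective, we find the least positive k with φ(k) = φ(0): this means 52k ≡ 0 (mod 56), i.e. 56 ∣ 52k. Since gcd(52, 56) = 4, dividing through by 4 this holds exactly when 14 ∣ 13k, and as gcd(13, 14) = 1, exactly when 14 ∣ k.
The smallest positive such k is 14.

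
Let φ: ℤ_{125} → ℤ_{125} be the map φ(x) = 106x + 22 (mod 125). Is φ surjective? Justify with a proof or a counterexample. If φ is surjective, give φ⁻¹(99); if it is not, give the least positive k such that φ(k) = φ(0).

42

Recall that surjectivity means every element of the codomain has a preimage under φ.
Since gcd(106, 125) = 1, 106 is invertible modulo 125. Euclid's algorithm: 125 = 1·106 + 19, 106 = 5·19 + 11, 19 = 1·11 + 8, 11 = 1·8 + 3, 8 = 2·3 + 2, 3 = 1·2 + 1; back-substituting gives 1 = 46·106 − 39·125, so 106⁻¹ ≡ 46 (mod 125).
For any y ∈ ℤ_{125}, x = 46(y − 22) mod 125 satisfies φ(x) = 106·46(y − 22) + 22 ≡ y (since 106·46 ≡ 1 mod 125). So every y has a preimage.
Thus φ is surjective.
Since φ is surjective, we compute φ⁻¹(99): solve 106x + 22 ≡ 99 (mod 125), i.e. 106x ≡ 77 (mod 125).
Multiplying by 106⁻¹ = 46 gives x ≡ 46·77 = 3542 = 28·125 + 42 ≡ 42 (mod 125).
Check: φ(42) = 106·42 + 22 = 4474 = 35·125 + 99 ≡ 99 (mod 125).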